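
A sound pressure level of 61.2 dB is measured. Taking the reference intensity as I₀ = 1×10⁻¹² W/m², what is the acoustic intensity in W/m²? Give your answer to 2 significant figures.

I = I₀·10^(L/10) = 10⁻¹² × 10^(61.2/10) = 10^(-5.880).

1.3e-06 W/m²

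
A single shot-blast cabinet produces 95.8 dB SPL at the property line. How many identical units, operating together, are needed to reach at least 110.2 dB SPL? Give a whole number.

Need L₁ + 10·log₁₀ N ≥ 110.2, i.e. log₁₀ N ≥ 1.44.
N ≥ 10^(14.4/10) = 27.542, so N = 28.

28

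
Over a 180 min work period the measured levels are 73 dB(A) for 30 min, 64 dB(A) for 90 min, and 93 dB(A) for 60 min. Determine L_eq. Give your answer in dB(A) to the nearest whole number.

88 dB(A)

Weight each interval's intensity by its duration and average over T = 180 min:
Σ tᵢ·10^(Lᵢ/10) = 30·10^(73/10) + 90·10^(64/10) + 60·10^(93/10) = 1.205e+11.
L_eq = 10·log₁₀(1.205e+11/180) = 88.26 dB(A).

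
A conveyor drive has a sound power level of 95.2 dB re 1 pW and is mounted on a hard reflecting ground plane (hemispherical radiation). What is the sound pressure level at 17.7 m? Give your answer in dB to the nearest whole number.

62 dB

L_p = L_w − 10·log₁₀(2π·r²) with r = 17.7 m.
2π·r² = 1968 m², 10·log₁₀ of that is 32.941 dB.
L_p = 95.2 − 32.941 = 62.26 dB.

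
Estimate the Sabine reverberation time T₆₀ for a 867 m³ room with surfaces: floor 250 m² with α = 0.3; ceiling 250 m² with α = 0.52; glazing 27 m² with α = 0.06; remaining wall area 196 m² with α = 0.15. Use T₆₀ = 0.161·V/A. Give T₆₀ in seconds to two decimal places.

A = Σ Sᵢαᵢ = 250·0.3 + 250·0.52 + 27·0.06 + 196·0.15 = 236.02 m².
T₆₀ = 0.161 × 867 / 236.02 = 0.591 s.

0.59 s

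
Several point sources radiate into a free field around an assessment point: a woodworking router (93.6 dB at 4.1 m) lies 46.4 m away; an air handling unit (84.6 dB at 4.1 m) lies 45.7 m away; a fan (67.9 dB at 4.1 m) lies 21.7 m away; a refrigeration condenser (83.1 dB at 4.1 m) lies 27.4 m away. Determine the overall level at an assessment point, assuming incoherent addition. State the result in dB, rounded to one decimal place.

Apply inverse-square spreading to bring every level to the receiver, then sum 10^(L/10).
woodworking router: 93.6 − 20·log₁₀(46.4/4.1) = 93.6 − 21.07 = 72.53 dB.
air handling unit: 84.6 − 20·log₁₀(45.7/4.1) = 84.6 − 20.94 = 63.66 dB.
fan: 67.9 − 20·log₁₀(21.7/4.1) = 67.9 − 14.47 = 53.43 dB.
refrigeration condenser: 83.1 − 20·log₁₀(27.4/4.1) = 83.1 − 16.50 = 66.60 dB.
Σ 10^(L/10) = 2.500e+07 → L_total = 10·log₁₀(2.500e+07) = 73.98 dB.

74.0 dB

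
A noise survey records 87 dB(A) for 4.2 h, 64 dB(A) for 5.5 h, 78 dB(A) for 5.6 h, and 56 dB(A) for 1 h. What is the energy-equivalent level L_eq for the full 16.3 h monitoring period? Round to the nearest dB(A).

82 dB(A)

The energy average is taken in the linear domain: L_eq = 10·log₁₀[(Σ tᵢ·10^(Lᵢ/10))/T], T = 16.3 h.
Σ tᵢ·10^(Lᵢ/10) = 4.2·10^(87/10) + 5.5·10^(64/10) + 5.6·10^(78/10) + 1·10^(56/10) = 2.473e+09.
L_eq = 10·log₁₀(2.473e+09/16.3) = 81.81 dB(A).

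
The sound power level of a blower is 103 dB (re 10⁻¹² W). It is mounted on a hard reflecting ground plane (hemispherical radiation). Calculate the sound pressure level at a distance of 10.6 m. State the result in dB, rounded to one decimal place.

74.5 dB

The power spreads over a hemisphere of area 2π·r², so L_p = L_w − 10·log₁₀(2π·r²).
2π·r² = 706 m², 10·log₁₀ of that is 28.488 dB.
L_p = 103 − 28.488 = 74.51 dB.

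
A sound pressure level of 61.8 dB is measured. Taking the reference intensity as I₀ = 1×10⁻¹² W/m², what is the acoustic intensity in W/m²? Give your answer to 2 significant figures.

1.5e-06 W/m²

I/I₀ = 10^(61.8/10) = 1.514e+06, so I = 1.514e+06 × 10⁻¹² W/m².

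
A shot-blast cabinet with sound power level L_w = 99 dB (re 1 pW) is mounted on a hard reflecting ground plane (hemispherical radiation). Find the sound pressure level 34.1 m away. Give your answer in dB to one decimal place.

Free-field hemispherical radiation: L_p = L_w − 10·log₁₀(2π·r²), r = 34.1 m.
2π·r² = 7306 m², 10·log₁₀ of that is 38.637 dB.
L_p = 99 − 38.637 = 60.36 dB.

60.4 dB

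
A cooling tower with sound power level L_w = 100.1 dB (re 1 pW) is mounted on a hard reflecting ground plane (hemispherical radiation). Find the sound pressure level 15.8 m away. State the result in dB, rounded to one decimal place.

L_p = L_w − 10·log₁₀(2π·r²) with r = 15.8 m.
2π·r² = 1569 m², 10·log₁₀ of that is 31.955 dB.
L_p = 100.1 − 31.955 = 68.15 dB.

68.1 dB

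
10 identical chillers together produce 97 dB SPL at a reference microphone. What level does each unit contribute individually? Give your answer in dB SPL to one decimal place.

10 equal contributions raise the level by 10·log₁₀ 10 = 10.000 dB, so each unit alone gives 97 − 10.000.

87.0 dB SPL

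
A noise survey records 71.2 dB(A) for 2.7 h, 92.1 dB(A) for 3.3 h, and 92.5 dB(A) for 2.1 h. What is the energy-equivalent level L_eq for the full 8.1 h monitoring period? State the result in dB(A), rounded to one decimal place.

Weight each interval's intensity by its duration and average over T = 8.1 h:
Σ tᵢ·10^(Lᵢ/10) = 2.7·10^(71.2/10) + 3.3·10^(92.1/10) + 2.1·10^(92.5/10) = 9.122e+09.
L_eq = 10·log₁₀(9.122e+09/8.1) = 90.52 dB(A).

90.5 dB(A)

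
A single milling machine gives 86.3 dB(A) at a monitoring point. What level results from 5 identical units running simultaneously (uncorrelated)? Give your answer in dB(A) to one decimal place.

93.3 dB(A)

L_total = L₁ + 10·log₁₀ N for N identical incoherent sources.
L_total = 86.3 + 10·log₁₀(5) = 86.3 + 6.990 = 93.29 dB(A).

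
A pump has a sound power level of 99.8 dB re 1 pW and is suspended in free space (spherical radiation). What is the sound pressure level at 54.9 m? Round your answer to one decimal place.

54.0 dB

Free-field spherical radiation: L_p = L_w − 10·log₁₀(4π·r²), r = 54.9 m.
4π·r² = 3.788e+04 m², 10·log₁₀ of that is 45.784 dB.
L_p = 99.8 − 45.784 = 54.02 dB.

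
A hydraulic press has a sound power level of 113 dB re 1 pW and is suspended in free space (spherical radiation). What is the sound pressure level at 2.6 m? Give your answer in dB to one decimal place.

The power spreads over a sphere of area 4π·r², so L_p = L_w − 10·log₁₀(4π·r²).
4π·r² = 84.95 m², 10·log₁₀ of that is 19.292 dB.
L_p = 113 − 19.292 = 93.71 dB.

93.7 dB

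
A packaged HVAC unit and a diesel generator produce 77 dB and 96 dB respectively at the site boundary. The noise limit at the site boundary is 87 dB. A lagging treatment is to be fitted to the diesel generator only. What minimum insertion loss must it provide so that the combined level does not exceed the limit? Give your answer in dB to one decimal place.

9.5 dB

The untreated sources together contribute 10^(77/10) = 5.012e+07, i.e. 77.00 dB.
To meet 87 dB overall, the treated diesel generator may contribute at most 10^(87/10) − 5.012e+07 = 4.511e+08, i.e. 86.54 dB.
So the diesel generator must be reduced from 96 to 86.54 dB: IL = 9.46 dB.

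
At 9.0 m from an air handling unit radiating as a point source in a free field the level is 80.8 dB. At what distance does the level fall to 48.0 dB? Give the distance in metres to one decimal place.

392.9 m

For a point source L₁ − L₂ = 20·log₁₀(r₂/r₁), so r₂ = r₁·10^((L₁−L₂)/20).
r₂ = 9.0·10^((80.8−48.0)/20) = 9.0·10^(32.8/20) = 392.86 m.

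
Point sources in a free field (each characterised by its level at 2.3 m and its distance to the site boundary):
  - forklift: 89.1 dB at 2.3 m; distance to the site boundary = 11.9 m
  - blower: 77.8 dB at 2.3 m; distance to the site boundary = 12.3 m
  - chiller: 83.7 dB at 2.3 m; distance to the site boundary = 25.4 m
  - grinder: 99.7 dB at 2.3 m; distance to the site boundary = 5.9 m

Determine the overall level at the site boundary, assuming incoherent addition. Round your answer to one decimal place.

91.6 dB

Propagate each source to the receiver with L = L_ref − 20·log₁₀(r/r_ref), then add intensities.
forklift: 89.1 − 20·log₁₀(11.9/2.3) = 89.1 − 14.28 = 74.82 dB.
blower: 77.8 − 20·log₁₀(12.3/2.3) = 77.8 − 14.56 = 63.24 dB.
chiller: 83.7 − 20·log₁₀(25.4/2.3) = 83.7 − 20.86 = 62.84 dB.
grinder: 99.7 − 20·log₁₀(5.9/2.3) = 99.7 − 8.18 = 91.52 dB.
Σ 10^(L/10) = 1.453e+09 → L_total = 10·log₁₀(1.453e+09) = 91.62 dB.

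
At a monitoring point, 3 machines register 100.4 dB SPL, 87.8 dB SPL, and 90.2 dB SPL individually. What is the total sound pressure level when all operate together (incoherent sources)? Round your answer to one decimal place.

101.0 dB SPL

Incoherent sources combine by intensity addition: L_total = 10·log₁₀(Σ 10^(L_i/10)).
Σ 10^(L/10) = 10^(100.4/10) + 10^(87.8/10) + 10^(90.2/10) = 1.261e+10.
L_total = 10·log₁₀(1.261e+10) = 101.01 dB SPL.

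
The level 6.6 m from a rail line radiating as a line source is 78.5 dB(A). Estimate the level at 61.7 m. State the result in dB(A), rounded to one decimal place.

For a line source, L₂ = L₁ − 10·log₁₀(r₂/r₁).
L₂ = 78.5 − 10·log₁₀(61.7/6.6) = 78.5 − 9.707 = 68.79 dB(A).

68.8 dB(A)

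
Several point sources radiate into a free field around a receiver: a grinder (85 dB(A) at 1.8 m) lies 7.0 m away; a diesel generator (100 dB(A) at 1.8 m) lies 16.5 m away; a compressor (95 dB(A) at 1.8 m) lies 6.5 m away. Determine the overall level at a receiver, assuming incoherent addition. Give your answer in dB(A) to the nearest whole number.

86 dB(A)

First find each source's level at the receiver (point-source: −20·log₁₀(r/r_ref)), then combine on an intensity basis.
grinder: 85 − 20·log₁₀(7.0/1.8) = 85 − 11.80 = 73.20 dB(A).
diesel generator: 100 − 20·log₁₀(16.5/1.8) = 100 − 19.24 = 80.76 dB(A).
compressor: 95 − 20·log₁₀(6.5/1.8) = 95 − 11.15 = 83.85 dB(A).
Σ 10^(L/10) = 3.824e+08 → L_total = 10·log₁₀(3.824e+08) = 85.83 dB(A).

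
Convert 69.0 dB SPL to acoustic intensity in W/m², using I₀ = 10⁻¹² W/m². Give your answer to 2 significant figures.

7.9e-06 W/m²

L = 10·log₁₀(I/I₀) ⇒ I = I₀·10^(L/10) = 10⁻¹² × 10^6.90.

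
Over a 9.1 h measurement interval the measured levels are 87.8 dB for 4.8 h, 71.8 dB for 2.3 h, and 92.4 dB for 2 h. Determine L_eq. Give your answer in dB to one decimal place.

88.5 dB

The energy average is taken in the linear domain: L_eq = 10·log₁₀[(Σ tᵢ·10^(Lᵢ/10))/T], T = 9.1 h.
Σ tᵢ·10^(Lᵢ/10) = 4.8·10^(87.8/10) + 2.3·10^(71.8/10) + 2·10^(92.4/10) = 6.403e+09.
L_eq = 10·log₁₀(6.403e+09/9.1) = 88.47 dB.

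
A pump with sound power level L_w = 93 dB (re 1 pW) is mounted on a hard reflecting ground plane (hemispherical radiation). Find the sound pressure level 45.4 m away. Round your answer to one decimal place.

The power spreads over a hemisphere of area 2π·r², so L_p = L_w − 10·log₁₀(2π·r²).
2π·r² = 1.295e+04 m², 10·log₁₀ of that is 41.123 dB.
L_p = 93 − 41.123 = 51.88 dB.

51.9 dB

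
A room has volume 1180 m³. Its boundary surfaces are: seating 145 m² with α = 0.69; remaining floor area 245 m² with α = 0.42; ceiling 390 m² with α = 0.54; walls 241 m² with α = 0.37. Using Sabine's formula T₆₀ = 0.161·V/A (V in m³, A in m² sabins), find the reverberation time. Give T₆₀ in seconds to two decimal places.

0.38 s

Total absorption A = 145·0.69 + 245·0.42 + 390·0.54 + 241·0.37 = 502.72 m² sabins.
T₆₀ = 0.161 × 1180 / 502.72 = 0.378 s.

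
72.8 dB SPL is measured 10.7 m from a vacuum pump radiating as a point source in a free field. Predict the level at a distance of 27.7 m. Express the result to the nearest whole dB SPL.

65 dB SPL

Spherical spreading from a point source gives a 20·log₁₀(r₂/r₁) drop.
L₂ = 72.8 − 20·log₁₀(27.7/10.7) = 72.8 − 8.262 = 64.54 dB SPL.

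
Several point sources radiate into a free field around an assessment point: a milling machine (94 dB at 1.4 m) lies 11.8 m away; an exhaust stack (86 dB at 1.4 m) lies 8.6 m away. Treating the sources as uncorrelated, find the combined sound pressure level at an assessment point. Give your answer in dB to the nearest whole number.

Propagate each source to the receiver with L = L_ref − 20·log₁₀(r/r_ref), then add intensities.
milling machine: 94 − 20·log₁₀(11.8/1.4) = 94 − 18.52 = 75.48 dB.
exhaust stack: 86 − 20·log₁₀(8.6/1.4) = 86 − 15.77 = 70.23 dB.
Σ 10^(L/10) = 4.591e+07 → L_total = 10·log₁₀(4.591e+07) = 76.62 dB.

77 dB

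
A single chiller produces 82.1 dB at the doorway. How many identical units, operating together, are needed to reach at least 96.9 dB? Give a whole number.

The shortfall is 96.9 − 82.1 = 14.8 dB, and N units add 10·log₁₀ N, so need 10·log₁₀ N ≥ 14.8.
N ≥ 10^(14.8/10) = 30.200, so N = 31.

31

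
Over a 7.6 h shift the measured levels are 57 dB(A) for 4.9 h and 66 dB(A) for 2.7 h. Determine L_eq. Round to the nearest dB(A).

62 dB(A)

Weight each interval's intensity by its duration and average over T = 7.6 h:
Σ tᵢ·10^(Lᵢ/10) = 4.9·10^(57/10) + 2.7·10^(66/10) = 1.320e+07.
L_eq = 10·log₁₀(1.320e+07/7.6) = 62.40 dB(A).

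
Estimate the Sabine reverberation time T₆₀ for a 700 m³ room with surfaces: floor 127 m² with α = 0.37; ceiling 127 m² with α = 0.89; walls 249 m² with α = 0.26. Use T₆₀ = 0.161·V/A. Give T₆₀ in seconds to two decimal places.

0.50 s

Total absorption A = 127·0.37 + 127·0.89 + 249·0.26 = 224.76 m² sabins.
T₆₀ = 0.161·V/A = 0.161·700/224.76 = 0.501 s.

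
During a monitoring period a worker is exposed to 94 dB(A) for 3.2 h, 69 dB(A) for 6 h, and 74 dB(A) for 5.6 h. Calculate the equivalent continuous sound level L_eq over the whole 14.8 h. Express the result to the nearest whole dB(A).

L_eq = 10·log₁₀[(1/T)·Σ tᵢ·10^(Lᵢ/10)] with T = 14.8 h.
Σ tᵢ·10^(Lᵢ/10) = 3.2·10^(94/10) + 6·10^(69/10) + 5.6·10^(74/10) = 8.226e+09.
L_eq = 10·log₁₀(8.226e+09/14.8) = 87.45 dB(A).

87 dB(A)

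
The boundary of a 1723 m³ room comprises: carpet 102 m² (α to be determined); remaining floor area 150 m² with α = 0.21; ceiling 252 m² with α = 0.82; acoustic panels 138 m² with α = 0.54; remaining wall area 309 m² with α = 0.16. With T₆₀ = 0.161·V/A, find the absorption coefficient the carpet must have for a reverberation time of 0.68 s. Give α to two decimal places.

0.45

From T₆₀ = 0.161·V/A, the target T₆₀ = 0.68 s needs A = 0.161·1723/0.68 = 407.95 m².
Absorption from the other surfaces = 150·0.21 + 252·0.82 + 138·0.54 + 309·0.16 = 362.10 m², so the carpet must supply 45.85 m² over 102 m².
α = 45.85/102 = 0.449.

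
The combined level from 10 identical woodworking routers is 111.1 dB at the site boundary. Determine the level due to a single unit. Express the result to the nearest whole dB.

For N identical incoherent sources L_total = L₁ + 10·log₁₀ N, so L₁ = 111.1 − 10·log₁₀(10) = 111.1 − 10.000.

101 dB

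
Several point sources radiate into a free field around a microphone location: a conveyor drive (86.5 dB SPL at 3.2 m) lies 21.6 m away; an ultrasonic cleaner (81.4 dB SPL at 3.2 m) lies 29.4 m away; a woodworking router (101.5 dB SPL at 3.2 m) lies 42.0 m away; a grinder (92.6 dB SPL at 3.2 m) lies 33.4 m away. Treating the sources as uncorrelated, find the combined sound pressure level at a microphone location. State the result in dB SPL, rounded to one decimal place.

80.4 dB SPL

First find each source's level at the receiver (point-source: −20·log₁₀(r/r_ref)), then combine on an intensity basis.
conveyor drive: 86.5 − 20·log₁₀(21.6/3.2) = 86.5 − 16.59 = 69.91 dB SPL.
ultrasonic cleaner: 81.4 − 20·log₁₀(29.4/3.2) = 81.4 − 19.26 = 62.14 dB SPL.
woodworking router: 101.5 − 20·log₁₀(42.0/3.2) = 101.5 − 22.36 = 79.14 dB SPL.
grinder: 92.6 − 20·log₁₀(33.4/3.2) = 92.6 − 20.37 = 72.23 dB SPL.
Σ 10^(L/10) = 1.101e+08 → L_total = 10·log₁₀(1.101e+08) = 80.42 dB SPL.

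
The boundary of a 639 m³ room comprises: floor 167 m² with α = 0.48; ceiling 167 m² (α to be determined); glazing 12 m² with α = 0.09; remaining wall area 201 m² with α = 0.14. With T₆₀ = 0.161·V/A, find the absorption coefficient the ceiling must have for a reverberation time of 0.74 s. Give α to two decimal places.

Required total absorption A = 0.161·639/0.74 = 139.03 m².
Absorption from the other surfaces = 167·0.48 + 12·0.09 + 201·0.14 = 109.38 m², so the ceiling must supply 29.65 m² over 167 m².
α = 29.65/167 = 0.178.

0.18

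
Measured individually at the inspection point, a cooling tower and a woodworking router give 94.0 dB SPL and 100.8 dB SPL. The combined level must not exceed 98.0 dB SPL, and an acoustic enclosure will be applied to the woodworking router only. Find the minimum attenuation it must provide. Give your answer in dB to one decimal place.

5.0 dB

The untreated sources together contribute 10^(94.0/10) = 2.512e+09, i.e. 94.00 dB SPL.
To meet 98.0 dB SPL overall, the treated woodworking router may contribute at most 10^(98.0/10) − 2.512e+09 = 3.798e+09, i.e. 95.80 dB SPL.
So the woodworking router must be reduced from 100.8 to 95.80 dB SPL: IL = 5.00 dB.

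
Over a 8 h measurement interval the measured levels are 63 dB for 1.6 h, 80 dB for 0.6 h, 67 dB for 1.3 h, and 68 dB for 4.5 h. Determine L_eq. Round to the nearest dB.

71 dB

Weight each interval's intensity by its duration and average over T = 8 h:
Σ tᵢ·10^(Lᵢ/10) = 1.6·10^(63/10) + 0.6·10^(80/10) + 1.3·10^(67/10) + 4.5·10^(68/10) = 9.810e+07.
L_eq = 10·log₁₀(9.810e+07/8) = 70.89 dB.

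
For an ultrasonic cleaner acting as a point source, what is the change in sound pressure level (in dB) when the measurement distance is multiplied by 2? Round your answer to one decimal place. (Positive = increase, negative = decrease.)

-6.0 dB

A point source loses 6 dB per doubling of distance; generally ΔL = −20·log₁₀(r₂/r₁).
ΔL = −20·log₁₀(2) = -6.02 dB.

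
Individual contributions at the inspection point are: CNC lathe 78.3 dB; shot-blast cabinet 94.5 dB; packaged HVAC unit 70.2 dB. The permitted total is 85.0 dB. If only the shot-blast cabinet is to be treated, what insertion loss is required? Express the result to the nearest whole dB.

Fixed contribution from the other sources: Σ 10^(L/10) = 10^(78.3/10) + 10^(70.2/10) = 7.808e+07 (78.93 dB).
The limit corresponds to 10^(85.0/10) = 3.162e+08; subtracting the fixed part leaves 2.381e+08 for the shot-blast cabinet, i.e. 83.77 dB.
So the shot-blast cabinet must be reduced from 94.5 to 83.77 dB: IL = 10.73 dB.

11 dB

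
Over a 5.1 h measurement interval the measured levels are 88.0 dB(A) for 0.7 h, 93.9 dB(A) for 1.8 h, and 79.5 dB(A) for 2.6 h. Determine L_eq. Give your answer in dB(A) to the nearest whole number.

Weight each interval's intensity by its duration and average over T = 5.1 h:
Σ tᵢ·10^(Lᵢ/10) = 0.7·10^(88.0/10) + 1.8·10^(93.9/10) + 2.6·10^(79.5/10) = 5.092e+09.
L_eq = 10·log₁₀(5.092e+09/5.1) = 89.99 dB(A).

90 dB(A)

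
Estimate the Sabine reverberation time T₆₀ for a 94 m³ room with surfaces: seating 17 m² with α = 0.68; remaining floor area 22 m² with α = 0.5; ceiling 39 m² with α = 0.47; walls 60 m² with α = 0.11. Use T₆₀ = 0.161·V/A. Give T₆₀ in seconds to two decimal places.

Total absorption A = 17·0.68 + 22·0.5 + 39·0.47 + 60·0.11 = 47.49 m² sabins.
T₆₀ = 0.161·V/A = 0.161·94/47.49 = 0.319 s.

0.32 s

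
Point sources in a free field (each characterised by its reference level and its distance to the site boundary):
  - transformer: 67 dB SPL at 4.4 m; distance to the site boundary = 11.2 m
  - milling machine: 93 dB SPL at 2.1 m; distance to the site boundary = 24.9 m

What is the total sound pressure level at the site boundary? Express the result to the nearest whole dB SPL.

72 dB SPL

First find each source's level at the receiver (point-source: −20·log₁₀(r/r_ref)), then combine on an intensity basis.
transformer: 67 − 20·log₁₀(11.2/4.4) = 67 − 8.12 = 58.88 dB SPL.
milling machine: 93 − 20·log₁₀(24.9/2.1) = 93 − 21.48 = 71.52 dB SPL.
Σ 10^(L/10) = 1.497e+07 → L_total = 10·log₁₀(1.497e+07) = 71.75 dB SPL.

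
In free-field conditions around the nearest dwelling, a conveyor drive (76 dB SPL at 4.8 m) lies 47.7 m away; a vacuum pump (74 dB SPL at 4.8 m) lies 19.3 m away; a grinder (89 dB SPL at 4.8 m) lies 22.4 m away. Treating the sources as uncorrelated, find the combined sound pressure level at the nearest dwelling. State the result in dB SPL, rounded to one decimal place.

Propagate each source to the receiver with L = L_ref − 20·log₁₀(r/r_ref), then add intensities.
conveyor drive: 76 − 20·log₁₀(47.7/4.8) = 76 − 19.95 = 56.05 dB SPL.
vacuum pump: 74 − 20·log₁₀(19.3/4.8) = 74 − 12.09 = 61.91 dB SPL.
grinder: 89 − 20·log₁₀(22.4/4.8) = 89 − 13.38 = 75.62 dB SPL.
Σ 10^(L/10) = 3.843e+07 → L_total = 10·log₁₀(3.843e+07) = 75.85 dB SPL.

75.8 dB SPL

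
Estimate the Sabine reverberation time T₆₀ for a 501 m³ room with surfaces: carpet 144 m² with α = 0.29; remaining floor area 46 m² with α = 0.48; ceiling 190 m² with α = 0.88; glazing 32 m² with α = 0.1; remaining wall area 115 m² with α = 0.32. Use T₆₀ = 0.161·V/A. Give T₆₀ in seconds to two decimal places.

Summing Sᵢαᵢ: 144·0.29 + 46·0.48 + 190·0.88 + 32·0.1 + 115·0.32 = 271.04 m².
T₆₀ = 0.161·V/A = 0.161·501/271.04 = 0.298 s.

0.30 s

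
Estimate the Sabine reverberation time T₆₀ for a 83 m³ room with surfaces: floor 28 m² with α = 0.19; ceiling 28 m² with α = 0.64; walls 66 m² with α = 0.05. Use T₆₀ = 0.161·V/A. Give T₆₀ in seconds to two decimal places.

0.50 s

A = Σ Sᵢαᵢ = 28·0.19 + 28·0.64 + 66·0.05 = 26.54 m².
T₆₀ = 0.161 × 83 / 26.54 = 0.504 s.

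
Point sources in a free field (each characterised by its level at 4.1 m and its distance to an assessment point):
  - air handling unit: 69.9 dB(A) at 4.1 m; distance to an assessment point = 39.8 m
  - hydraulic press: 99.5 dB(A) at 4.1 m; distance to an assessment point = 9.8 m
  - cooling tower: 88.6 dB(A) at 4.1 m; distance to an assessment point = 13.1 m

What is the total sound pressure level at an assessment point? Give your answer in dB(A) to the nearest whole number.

Propagate each source to the receiver with L = L_ref − 20·log₁₀(r/r_ref), then add intensities.
air handling unit: 69.9 − 20·log₁₀(39.8/4.1) = 69.9 − 19.74 = 50.16 dB(A).
hydraulic press: 99.5 − 20·log₁₀(9.8/4.1) = 99.5 − 7.57 = 91.93 dB(A).
cooling tower: 88.6 − 20·log₁₀(13.1/4.1) = 88.6 − 10.09 = 78.51 dB(A).
Σ 10^(L/10) = 1.631e+09 → L_total = 10·log₁₀(1.631e+09) = 92.12 dB(A).

92 dB(A)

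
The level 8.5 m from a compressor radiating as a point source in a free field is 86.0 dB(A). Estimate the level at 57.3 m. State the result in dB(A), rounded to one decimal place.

69.4 dB(A)

Spherical spreading from a point source gives a 20·log₁₀(r₂/r₁) drop.
L₂ = 86.0 − 20·log₁₀(57.3/8.5) = 86.0 − 16.575 = 69.43 dB(A).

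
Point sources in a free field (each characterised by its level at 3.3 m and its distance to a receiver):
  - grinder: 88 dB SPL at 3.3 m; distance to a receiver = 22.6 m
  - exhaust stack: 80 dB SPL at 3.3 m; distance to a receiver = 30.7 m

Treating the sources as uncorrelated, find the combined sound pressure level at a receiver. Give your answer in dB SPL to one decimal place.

71.6 dB SPL

Apply inverse-square spreading to bring every level to the receiver, then sum 10^(L/10).
grinder: 88 − 20·log₁₀(22.6/3.3) = 88 − 16.71 = 71.29 dB SPL.
exhaust stack: 80 − 20·log₁₀(30.7/3.3) = 80 − 19.37 = 60.63 dB SPL.
Σ 10^(L/10) = 1.461e+07 → L_total = 10·log₁₀(1.461e+07) = 71.65 dB SPL.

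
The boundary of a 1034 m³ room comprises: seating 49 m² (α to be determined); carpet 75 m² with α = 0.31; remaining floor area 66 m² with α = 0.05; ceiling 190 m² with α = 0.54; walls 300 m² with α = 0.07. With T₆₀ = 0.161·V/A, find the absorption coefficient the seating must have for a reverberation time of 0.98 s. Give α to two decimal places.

0.40

A = 0.161·V/T₆₀ = 0.161·1034/0.98 = 169.87 m² sabins.
Absorption from the other surfaces = 75·0.31 + 66·0.05 + 190·0.54 + 300·0.07 = 150.15 m², so the seating must supply 19.72 m² over 49 m².
α = 19.72/49 = 0.402.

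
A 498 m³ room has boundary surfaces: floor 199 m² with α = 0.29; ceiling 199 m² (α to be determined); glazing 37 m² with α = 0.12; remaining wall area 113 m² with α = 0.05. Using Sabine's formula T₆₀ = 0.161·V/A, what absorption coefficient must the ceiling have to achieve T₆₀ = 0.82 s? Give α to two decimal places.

0.15

From T₆₀ = 0.161·V/A, the target T₆₀ = 0.82 s needs A = 0.161·498/0.82 = 97.78 m².
Absorption from the other surfaces = 199·0.29 + 37·0.12 + 113·0.05 = 67.80 m², so the ceiling must supply 29.98 m² over 199 m².
α = 29.98/199 = 0.151.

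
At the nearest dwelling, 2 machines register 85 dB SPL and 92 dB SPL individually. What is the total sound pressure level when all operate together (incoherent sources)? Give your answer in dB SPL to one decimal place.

For uncorrelated sources the intensities add, so convert each level to linear form, sum, and take 10·log₁₀ of the total.
Σ 10^(L/10) = 10^(85/10) + 10^(92/10) = 1.901e+09.
L_total = 10·log₁₀(1.901e+09) = 92.79 dB SPL.

92.8 dB SPL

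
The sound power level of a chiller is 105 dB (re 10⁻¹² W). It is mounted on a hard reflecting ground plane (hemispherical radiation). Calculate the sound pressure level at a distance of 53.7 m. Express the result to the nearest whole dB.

Free-field hemispherical radiation: L_p = L_w − 10·log₁₀(2π·r²), r = 53.7 m.
2π·r² = 1.812e+04 m², 10·log₁₀ of that is 42.581 dB.
L_p = 105 − 42.581 = 62.42 dB.

62 dB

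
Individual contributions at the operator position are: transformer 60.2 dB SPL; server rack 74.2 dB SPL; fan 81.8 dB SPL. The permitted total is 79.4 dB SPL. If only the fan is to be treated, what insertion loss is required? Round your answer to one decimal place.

4.0 dB

Everything except the fan sums to 10^(60.2/10) + 10^(74.2/10) = 2.735e+07 in linear terms, 74.37 dB SPL.
To meet 79.4 dB SPL overall, the treated fan may contribute at most 10^(79.4/10) − 2.735e+07 = 5.975e+07, i.e. 77.76 dB SPL.
Required insertion loss = 81.8 − 77.76 = 4.04 dB.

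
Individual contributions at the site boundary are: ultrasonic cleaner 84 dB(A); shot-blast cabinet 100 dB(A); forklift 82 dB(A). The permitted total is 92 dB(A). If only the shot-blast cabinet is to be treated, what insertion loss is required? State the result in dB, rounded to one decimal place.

Everything except the shot-blast cabinet sums to 10^(84/10) + 10^(82/10) = 4.097e+08 in linear terms, 86.12 dB(A).
To meet 92 dB(A) overall, the treated shot-blast cabinet may contribute at most 10^(92/10) − 4.097e+08 = 1.175e+09, i.e. 90.70 dB(A).
So the shot-blast cabinet must be reduced from 100 to 90.70 dB(A): IL = 9.30 dB.

9.3 dB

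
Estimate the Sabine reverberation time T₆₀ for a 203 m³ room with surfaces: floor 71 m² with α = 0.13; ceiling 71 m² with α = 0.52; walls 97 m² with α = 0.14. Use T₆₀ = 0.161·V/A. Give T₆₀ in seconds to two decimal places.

A = Σ Sᵢαᵢ = 71·0.13 + 71·0.52 + 97·0.14 = 59.73 m².
T₆₀ = 0.161·V/A = 0.161·203/59.73 = 0.547 s.

0.55 s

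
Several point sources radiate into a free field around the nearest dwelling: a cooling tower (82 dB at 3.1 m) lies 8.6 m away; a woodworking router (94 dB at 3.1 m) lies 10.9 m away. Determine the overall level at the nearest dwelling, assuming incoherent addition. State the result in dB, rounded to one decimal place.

Propagate each source to the receiver with L = L_ref − 20·log₁₀(r/r_ref), then add intensities.
cooling tower: 82 − 20·log₁₀(8.6/3.1) = 82 − 8.86 = 73.14 dB.
woodworking router: 94 − 20·log₁₀(10.9/3.1) = 94 − 10.92 = 83.08 dB.
Σ 10^(L/10) = 2.238e+08 → L_total = 10·log₁₀(2.238e+08) = 83.50 dB.

83.5 dB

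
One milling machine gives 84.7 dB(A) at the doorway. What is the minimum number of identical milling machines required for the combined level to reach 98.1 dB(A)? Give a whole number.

Need L₁ + 10·log₁₀ N ≥ 98.1, i.e. log₁₀ N ≥ 1.34.
N ≥ 10^(13.4/10) = 21.878, so N = 22.

22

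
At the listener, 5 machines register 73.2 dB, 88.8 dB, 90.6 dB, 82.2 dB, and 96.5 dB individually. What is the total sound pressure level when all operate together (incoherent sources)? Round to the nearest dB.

98 dB

For uncorrelated sources the intensities add, so convert each level to linear form, sum, and take 10·log₁₀ of the total.
Σ 10^(L/10) = 10^(73.2/10) + 10^(88.8/10) + 10^(90.6/10) + 10^(82.2/10) + 10^(96.5/10) = 6.560e+09.
L_total = 10·log₁₀(6.560e+09) = 98.17 dB.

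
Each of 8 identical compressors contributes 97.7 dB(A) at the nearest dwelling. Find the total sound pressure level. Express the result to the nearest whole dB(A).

L_total = L₁ + 10·log₁₀ N for N identical incoherent sources.
L_total = 97.7 + 10·log₁₀(8) = 97.7 + 9.031 = 106.73 dB(A).

107 dB(A)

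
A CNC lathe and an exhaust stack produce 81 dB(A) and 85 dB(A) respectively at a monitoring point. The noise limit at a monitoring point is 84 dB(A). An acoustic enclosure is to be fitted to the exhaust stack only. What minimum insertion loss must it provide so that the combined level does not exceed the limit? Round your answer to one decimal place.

The untreated sources together contribute 10^(81/10) = 1.259e+08, i.e. 81.00 dB(A).
The limit corresponds to 10^(84/10) = 2.512e+08; subtracting the fixed part leaves 1.253e+08 for the exhaust stack, i.e. 80.98 dB(A).
Required insertion loss = 85 − 80.98 = 4.02 dB.

4.0 dB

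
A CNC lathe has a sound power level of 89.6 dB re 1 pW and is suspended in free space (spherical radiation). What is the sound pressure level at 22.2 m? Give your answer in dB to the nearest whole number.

The power spreads over a sphere of area 4π·r², so L_p = L_w − 10·log₁₀(4π·r²).
4π·r² = 6193 m², 10·log₁₀ of that is 37.919 dB.
L_p = 89.6 − 37.919 = 51.68 dB.

52 dB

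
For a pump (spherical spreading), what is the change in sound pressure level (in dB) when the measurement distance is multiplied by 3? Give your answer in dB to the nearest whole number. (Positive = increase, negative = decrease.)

-10 dB

A point source loses 6 dB per doubling of distance; generally ΔL = −20·log₁₀(r₂/r₁).
ΔL = −20·log₁₀(3) = -9.54 dB.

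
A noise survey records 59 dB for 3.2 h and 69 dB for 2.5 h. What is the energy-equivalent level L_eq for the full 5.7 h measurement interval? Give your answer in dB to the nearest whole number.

The energy average is taken in the linear domain: L_eq = 10·log₁₀[(Σ tᵢ·10^(Lᵢ/10))/T], T = 5.7 h.
Σ tᵢ·10^(Lᵢ/10) = 3.2·10^(59/10) + 2.5·10^(69/10) = 2.240e+07.
L_eq = 10·log₁₀(2.240e+07/5.7) = 65.94 dB.

66 dB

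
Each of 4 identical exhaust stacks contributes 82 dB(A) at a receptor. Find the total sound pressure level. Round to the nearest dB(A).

88 dB(A)

With 4 equal, uncorrelated contributions the intensity is 4× that of one unit, giving a rise of 10·log₁₀ 4.
L_total = 82 + 10·log₁₀(4) = 82 + 6.021 = 88.02 dB(A).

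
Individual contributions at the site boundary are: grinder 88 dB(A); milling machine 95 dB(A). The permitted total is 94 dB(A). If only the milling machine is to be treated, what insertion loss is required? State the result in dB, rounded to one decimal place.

2.3 dB

The untreated sources together contribute 10^(88/10) = 6.310e+08, i.e. 88.00 dB(A).
To meet 94 dB(A) overall, the treated milling machine may contribute at most 10^(94/10) − 6.310e+08 = 1.881e+09, i.e. 92.74 dB(A).
So the milling machine must be reduced from 95 to 92.74 dB(A): IL = 2.26 dB.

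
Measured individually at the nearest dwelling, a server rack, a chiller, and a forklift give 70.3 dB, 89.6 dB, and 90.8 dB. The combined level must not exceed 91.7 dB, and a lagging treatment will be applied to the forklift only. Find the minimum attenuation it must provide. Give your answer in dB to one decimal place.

3.3 dB

The untreated sources together contribute 10^(70.3/10) + 10^(89.6/10) = 9.227e+08, i.e. 89.65 dB.
To meet 91.7 dB overall, the treated forklift may contribute at most 10^(91.7/10) − 9.227e+08 = 5.564e+08, i.e. 87.45 dB.
So the forklift must be reduced from 90.8 to 87.45 dB: IL = 3.35 dB.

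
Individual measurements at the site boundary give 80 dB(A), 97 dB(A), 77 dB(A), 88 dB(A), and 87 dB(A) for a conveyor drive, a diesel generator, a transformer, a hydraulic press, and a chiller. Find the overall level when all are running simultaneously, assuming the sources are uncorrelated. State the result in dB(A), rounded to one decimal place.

Incoherent sources combine by intensity addition: L_total = 10·log₁₀(Σ 10^(L_i/10)).
Σ 10^(L/10) = 10^(80/10) + 10^(97/10) + 10^(77/10) + 10^(88/10) + 10^(87/10) = 6.294e+09.
L_total = 10·log₁₀(6.294e+09) = 97.99 dB(A).

98.0 dB(A)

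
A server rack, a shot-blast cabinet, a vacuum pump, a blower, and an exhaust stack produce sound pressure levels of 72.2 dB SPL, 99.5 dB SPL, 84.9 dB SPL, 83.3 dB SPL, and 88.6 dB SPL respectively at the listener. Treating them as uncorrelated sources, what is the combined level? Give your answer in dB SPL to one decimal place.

Incoherent sources combine by intensity addition: L_total = 10·log₁₀(Σ 10^(L_i/10)).
Σ 10^(L/10) = 10^(72.2/10) + 10^(99.5/10) + 10^(84.9/10) + 10^(83.3/10) + 10^(88.6/10) = 1.018e+10.
L_total = 10·log₁₀(1.018e+10) = 100.08 dB SPL.

100.1 dB SPL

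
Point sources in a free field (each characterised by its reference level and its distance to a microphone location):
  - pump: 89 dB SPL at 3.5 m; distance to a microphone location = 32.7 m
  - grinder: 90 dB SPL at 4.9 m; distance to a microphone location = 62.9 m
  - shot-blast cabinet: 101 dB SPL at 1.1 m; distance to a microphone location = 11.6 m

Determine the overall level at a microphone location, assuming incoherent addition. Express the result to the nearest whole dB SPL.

Apply inverse-square spreading to bring every level to the receiver, then sum 10^(L/10).
pump: 89 − 20·log₁₀(32.7/3.5) = 89 − 19.41 = 69.59 dB SPL.
grinder: 90 − 20·log₁₀(62.9/4.9) = 90 − 22.17 = 67.83 dB SPL.
shot-blast cabinet: 101 − 20·log₁₀(11.6/1.1) = 101 − 20.46 = 80.54 dB SPL.
Σ 10^(L/10) = 1.284e+08 → L_total = 10·log₁₀(1.284e+08) = 81.08 dB SPL.

81 dB SPL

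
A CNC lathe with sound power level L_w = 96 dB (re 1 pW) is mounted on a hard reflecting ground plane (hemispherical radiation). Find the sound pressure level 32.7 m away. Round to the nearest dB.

58 dB

Free-field hemispherical radiation: L_p = L_w − 10·log₁₀(2π·r²), r = 32.7 m.
2π·r² = 6719 m², 10·log₁₀ of that is 38.273 dB.
L_p = 96 − 38.273 = 57.73 dB.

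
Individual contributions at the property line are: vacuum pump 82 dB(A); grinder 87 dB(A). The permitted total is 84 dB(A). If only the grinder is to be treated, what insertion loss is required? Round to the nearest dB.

7 dB

Fixed contribution from the other source: Σ 10^(L/10) = 10^(82/10) = 1.585e+08 (82.00 dB(A)).
The limit corresponds to 10^(84/10) = 2.512e+08; subtracting the fixed part leaves 9.270e+07 for the grinder, i.e. 79.67 dB(A).
So the grinder must be reduced from 87 to 79.67 dB(A): IL = 7.33 dB.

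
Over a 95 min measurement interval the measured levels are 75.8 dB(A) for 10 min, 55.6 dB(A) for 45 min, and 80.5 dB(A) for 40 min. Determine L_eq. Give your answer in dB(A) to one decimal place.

77.1 dB(A)

Weight each interval's intensity by its duration and average over T = 95 min:
Σ tᵢ·10^(Lᵢ/10) = 10·10^(75.8/10) + 45·10^(55.6/10) + 40·10^(80.5/10) = 4.885e+09.
L_eq = 10·log₁₀(4.885e+09/95) = 77.11 dB(A).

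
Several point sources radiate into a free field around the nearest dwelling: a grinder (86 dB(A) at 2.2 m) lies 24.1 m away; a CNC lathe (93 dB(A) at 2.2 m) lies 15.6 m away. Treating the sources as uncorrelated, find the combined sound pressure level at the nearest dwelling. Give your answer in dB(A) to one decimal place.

76.3 dB(A)

Propagate each source to the receiver with L = L_ref − 20·log₁₀(r/r_ref), then add intensities.
grinder: 86 − 20·log₁₀(24.1/2.2) = 86 − 20.79 = 65.21 dB(A).
CNC lathe: 93 − 20·log₁₀(15.6/2.2) = 93 − 17.01 = 75.99 dB(A).
Σ 10^(L/10) = 4.300e+07 → L_total = 10·log₁₀(4.300e+07) = 76.33 dB(A).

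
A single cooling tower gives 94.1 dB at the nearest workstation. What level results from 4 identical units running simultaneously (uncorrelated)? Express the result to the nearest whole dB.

100 dB

L_total = L₁ + 10·log₁₀ N for N identical incoherent sources.
L_total = 94.1 + 10·log₁₀(4) = 94.1 + 6.021 = 100.12 dB.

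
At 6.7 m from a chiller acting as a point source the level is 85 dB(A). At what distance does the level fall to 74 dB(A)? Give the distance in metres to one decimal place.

Point-source spreading drops the level by 20·log₁₀(r₂/r₁); inverting, r₂/r₁ = 10^(ΔL/20).
r₂ = 6.7·10^((85−74)/20) = 6.7·10^(11.0/20) = 23.77 m.

23.8 m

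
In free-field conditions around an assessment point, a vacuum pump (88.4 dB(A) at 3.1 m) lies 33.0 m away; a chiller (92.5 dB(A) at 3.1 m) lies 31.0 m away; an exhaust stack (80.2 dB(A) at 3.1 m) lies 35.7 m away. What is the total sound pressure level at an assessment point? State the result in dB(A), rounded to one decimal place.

Propagate each source to the receiver with L = L_ref − 20·log₁₀(r/r_ref), then add intensities.
vacuum pump: 88.4 − 20·log₁₀(33.0/3.1) = 88.4 − 20.54 = 67.86 dB(A).
chiller: 92.5 − 20·log₁₀(31.0/3.1) = 92.5 − 20.00 = 72.50 dB(A).
exhaust stack: 80.2 − 20·log₁₀(35.7/3.1) = 80.2 − 21.23 = 58.97 dB(A).
Σ 10^(L/10) = 2.468e+07 → L_total = 10·log₁₀(2.468e+07) = 73.92 dB(A).

73.9 dB(A)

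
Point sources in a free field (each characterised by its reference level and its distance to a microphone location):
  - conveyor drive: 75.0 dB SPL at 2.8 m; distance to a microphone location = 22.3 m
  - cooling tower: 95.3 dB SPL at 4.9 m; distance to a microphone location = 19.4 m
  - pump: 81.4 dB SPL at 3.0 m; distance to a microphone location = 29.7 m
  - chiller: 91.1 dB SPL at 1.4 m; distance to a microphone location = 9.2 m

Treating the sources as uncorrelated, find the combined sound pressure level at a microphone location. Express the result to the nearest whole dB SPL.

84 dB SPL

First find each source's level at the receiver (point-source: −20·log₁₀(r/r_ref)), then combine on an intensity basis.
conveyor drive: 75.0 − 20·log₁₀(22.3/2.8) = 75.0 − 18.02 = 56.98 dB SPL.
cooling tower: 95.3 − 20·log₁₀(19.4/4.9) = 95.3 − 11.95 = 83.35 dB SPL.
pump: 81.4 − 20·log₁₀(29.7/3.0) = 81.4 − 19.91 = 61.49 dB SPL.
chiller: 91.1 − 20·log₁₀(9.2/1.4) = 91.1 − 16.35 = 74.75 dB SPL.
Σ 10^(L/10) = 2.479e+08 → L_total = 10·log₁₀(2.479e+08) = 83.94 dB SPL.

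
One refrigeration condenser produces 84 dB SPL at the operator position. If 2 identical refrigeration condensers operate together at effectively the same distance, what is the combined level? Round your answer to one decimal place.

87.0 dB SPL

With 2 equal, uncorrelated contributions the intensity is 2× that of one unit, giving a rise of 10·log₁₀ 2.
L_total = 84 + 10·log₁₀(2) = 84 + 3.010 = 87.01 dB SPL.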